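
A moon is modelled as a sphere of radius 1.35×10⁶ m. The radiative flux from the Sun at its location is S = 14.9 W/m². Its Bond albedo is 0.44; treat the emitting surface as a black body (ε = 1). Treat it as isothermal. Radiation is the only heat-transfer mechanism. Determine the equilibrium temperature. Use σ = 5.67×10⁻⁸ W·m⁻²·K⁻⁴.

T ≈ 77.9 K

At equilibrium, absorbed power = emitted power.
Absorbing cross-section = πr² = 5.726×10¹² m²; emitting surface = 4πr² = 2.290×10¹³ m² (ratio 4).
(1−a)S·A_cross = εσ·A_surf·T⁴  ⇒  T⁴ = (1−a)S/(4σ).
T⁴ = 0.560·14.9/(4·5.67×10⁻⁸) = 3.679×10⁷ K⁴.
T = (3.679×10⁷)^(1/4).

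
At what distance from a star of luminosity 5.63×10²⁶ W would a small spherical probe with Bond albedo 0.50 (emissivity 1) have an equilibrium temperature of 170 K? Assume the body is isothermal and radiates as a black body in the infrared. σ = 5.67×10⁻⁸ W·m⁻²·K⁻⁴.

d ≈ 3.44×10¹¹ m

For an isothermal black-emitting sphere, (1−a)S·πr² = σ·4πr²·T⁴ ⇒ S = 4σT⁴/(1−a).
S = 4·5.67×10⁻⁸·(170)⁴/0.500 = 378.9 W/m².
Flux falls as S = L/(4πd²), so d = √(L/(4πS)) = √(5.63×10²⁶/(4π·378.9)).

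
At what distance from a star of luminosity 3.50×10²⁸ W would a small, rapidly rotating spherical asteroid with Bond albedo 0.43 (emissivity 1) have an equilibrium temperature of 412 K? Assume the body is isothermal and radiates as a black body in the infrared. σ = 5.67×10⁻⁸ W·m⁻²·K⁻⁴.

For an isothermal black-emitting sphere, (1−a)S·πr² = σ·4πr²·T⁴ ⇒ S = 4σT⁴/(1−a).
S = 4·5.67×10⁻⁸·(412)⁴/0.570 = 11460 W/m².
Flux falls as S = L/(4πd²), so d = √(L/(4πS)) = √(3.50×10²⁸/(4π·11460)).

d ≈ 4.93×10¹¹ m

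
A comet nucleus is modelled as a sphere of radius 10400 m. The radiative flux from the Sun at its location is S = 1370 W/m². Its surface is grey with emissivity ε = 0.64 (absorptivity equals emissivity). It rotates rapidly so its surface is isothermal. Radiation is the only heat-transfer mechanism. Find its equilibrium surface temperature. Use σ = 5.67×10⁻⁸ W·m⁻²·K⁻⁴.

T ≈ 279 K

At equilibrium, absorbed power = emitted power.
Absorbing cross-section = πr² = 3.398×10⁸ m²; emitting surface = 4πr² = 1.359×10⁹ m² (ratio 4).
εS·A_cross = εσ·A_surf·T⁴  ⇒  T⁴ = S/(4σ)   (ε cancels).
T⁴ = 1370/(4·5.67×10⁻⁸) = 6.041×10⁹ K⁴.
T = (6.041×10⁹)^(1/4).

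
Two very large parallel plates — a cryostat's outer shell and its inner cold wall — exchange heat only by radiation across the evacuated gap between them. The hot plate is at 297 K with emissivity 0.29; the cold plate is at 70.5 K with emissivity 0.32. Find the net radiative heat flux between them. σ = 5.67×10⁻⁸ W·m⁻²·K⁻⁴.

For two infinite grey parallel plates, q = σ(T₁⁴ − T₂⁴)/(1/ε₁ + 1/ε₂ − 1).
T₁⁴ − T₂⁴ = 7.781×10⁹ − 2.470×10⁷ = 7.756×10⁹ K⁴.
1/ε₁ + 1/ε₂ − 1 = 3.448 + 3.125 − 1 = 5.573.
q = 5.67×10⁻⁸ × 7.756×10⁹ / 5.573.

q ≈ 78.9 W/m²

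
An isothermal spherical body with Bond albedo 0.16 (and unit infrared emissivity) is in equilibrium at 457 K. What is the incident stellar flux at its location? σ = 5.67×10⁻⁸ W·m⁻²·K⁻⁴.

(1−a)S·πr² = σ·4πr²·T⁴ ⇒ S = 4σT⁴/(1−a).
S = 4·5.67×10⁻⁸·4.362×10¹⁰/0.840.

S ≈ 11800 W/m²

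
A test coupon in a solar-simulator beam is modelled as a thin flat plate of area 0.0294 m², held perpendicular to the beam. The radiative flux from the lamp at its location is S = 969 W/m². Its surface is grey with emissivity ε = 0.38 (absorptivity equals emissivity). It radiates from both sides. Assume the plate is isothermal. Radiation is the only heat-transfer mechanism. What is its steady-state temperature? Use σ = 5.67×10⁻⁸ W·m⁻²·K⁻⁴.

At equilibrium, absorbed power = emitted power.
Absorbing cross-section = A = 0.02940 m²; emitting surface = 2A = 0.05880 m² (ratio 2).
εS·A_cross = εσ·A_surf·T⁴  ⇒  T⁴ = S/(2σ)   (ε cancels).
T⁴ = 969/(2·5.67×10⁻⁸) = 8.545×10⁹ K⁴.
T = (8.545×10⁹)^(1/4).

T ≈ 304 K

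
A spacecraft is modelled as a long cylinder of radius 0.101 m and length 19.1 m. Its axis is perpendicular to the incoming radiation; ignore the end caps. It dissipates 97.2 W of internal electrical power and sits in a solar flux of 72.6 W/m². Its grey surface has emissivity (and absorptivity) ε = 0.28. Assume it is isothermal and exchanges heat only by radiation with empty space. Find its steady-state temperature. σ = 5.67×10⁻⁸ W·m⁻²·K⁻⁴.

T ≈ 174 K

At steady state, absorbed solar power + internal power = radiated power.
Absorbed: α·S·A_cross = 0.28·72.6·3.858 = 78.43 W (cross-section 2rL).
Total input = 78.43 + 97.2 = 175.6 W.
Radiated: εσ·A_surf·T⁴ with A_surf = 2πrL = 12.12 m².
T⁴ = 175.6/(0.28·5.67×10⁻⁸·12.12) = 9.127×10⁸ K⁴.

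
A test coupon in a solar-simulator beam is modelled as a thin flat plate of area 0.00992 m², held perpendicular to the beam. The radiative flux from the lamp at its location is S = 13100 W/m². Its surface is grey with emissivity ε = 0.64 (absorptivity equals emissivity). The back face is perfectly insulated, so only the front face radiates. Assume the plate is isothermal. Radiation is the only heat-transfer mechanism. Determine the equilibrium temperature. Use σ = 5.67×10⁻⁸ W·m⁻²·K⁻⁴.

At equilibrium, absorbed power = emitted power.
Absorbing cross-section = A = 0.009920 m²; emitting surface = A = 0.009920 m² (ratio 1).
εS·A_cross = εσ·A_surf·T⁴  ⇒  T⁴ = S/(1σ)   (ε cancels).
T⁴ = 13100/(1·5.67×10⁻⁸) = 2.310×10¹¹ K⁴.
T = (2.310×10¹¹)^(1/4).

T ≈ 693 K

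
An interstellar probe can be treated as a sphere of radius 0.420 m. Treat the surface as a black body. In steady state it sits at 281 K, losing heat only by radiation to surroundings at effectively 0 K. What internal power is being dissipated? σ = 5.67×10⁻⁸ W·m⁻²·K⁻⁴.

Steady state: P = εσA T⁴.
A = 4πr² = 2.217 m²; T⁴ = (281)⁴ = 6.235×10⁹ K⁴.
P = 1.0 × 5.67×10⁻⁸ × 2.217 × 6.235×10⁹.

P ≈ 784 W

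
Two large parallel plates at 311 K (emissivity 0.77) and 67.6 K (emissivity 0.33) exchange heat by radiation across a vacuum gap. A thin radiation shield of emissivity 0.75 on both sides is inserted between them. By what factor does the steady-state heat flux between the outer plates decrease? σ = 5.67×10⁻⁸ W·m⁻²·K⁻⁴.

Without shield: q₀ = σΔ(T⁴)/(1/ε₁+1/ε₂−1) with denominator 3.329.
With shield the two gaps are in series; the resistances add: (1/ε₁+1/ε_s−1)+(1/ε_s+1/ε₂−1) = 1.632+3.364 = 4.996.
Heat-flux ratio q₀/q = 4.996/3.329.

factor ≈ 1.50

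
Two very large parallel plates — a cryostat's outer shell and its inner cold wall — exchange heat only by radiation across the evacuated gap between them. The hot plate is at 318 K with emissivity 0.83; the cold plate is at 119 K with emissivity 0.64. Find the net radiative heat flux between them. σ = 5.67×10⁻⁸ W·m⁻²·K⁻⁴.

For two infinite grey parallel plates, q = σ(T₁⁴ − T₂⁴)/(1/ε₁ + 1/ε₂ − 1).
T₁⁴ − T₂⁴ = 1.023×10¹⁰ − 2.005×10⁸ = 1.003×10¹⁰ K⁴.
1/ε₁ + 1/ε₂ − 1 = 1.205 + 1.562 − 1 = 1.767.
q = 5.67×10⁻⁸ × 1.003×10¹⁰ / 1.767.

q ≈ 322 W/m²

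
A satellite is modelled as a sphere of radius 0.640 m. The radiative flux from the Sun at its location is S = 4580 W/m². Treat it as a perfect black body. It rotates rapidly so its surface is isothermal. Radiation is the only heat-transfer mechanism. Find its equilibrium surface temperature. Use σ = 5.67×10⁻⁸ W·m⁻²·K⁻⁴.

At equilibrium, absorbed power = emitted power.
Absorbing cross-section = πr² = 1.287 m²; emitting surface = 4πr² = 5.147 m² (ratio 4).
S·A_cross = εσ·A_surf·T⁴  ⇒  T⁴ = S/(4σ).
T⁴ = 1.00·4580/(4·5.67×10⁻⁸) = 2.019×10¹⁰ K⁴.
T = (2.019×10¹⁰)^(1/4).

T ≈ 377 K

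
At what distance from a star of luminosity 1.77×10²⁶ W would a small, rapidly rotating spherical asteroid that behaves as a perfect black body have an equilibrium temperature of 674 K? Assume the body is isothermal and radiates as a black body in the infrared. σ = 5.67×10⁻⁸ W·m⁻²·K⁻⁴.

For an isothermal black-emitting sphere, (1−a)S·πr² = σ·4πr²·T⁴ ⇒ S = 4σT⁴/(1−a).
S = 4·5.67×10⁻⁸·(674)⁴/1.00 = 46800 W/m².
Flux falls as S = L/(4πd²), so d = √(L/(4πS)) = √(1.77×10²⁶/(4π·46800)).

d ≈ 1.73×10¹⁰ m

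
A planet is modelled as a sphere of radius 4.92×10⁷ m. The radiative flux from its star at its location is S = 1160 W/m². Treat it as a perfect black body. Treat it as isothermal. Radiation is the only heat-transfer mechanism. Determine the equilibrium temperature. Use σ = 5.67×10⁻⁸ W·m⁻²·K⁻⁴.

At equilibrium, absorbed power = emitted power.
Absorbing cross-section = πr² = 7.605×10¹⁵ m²; emitting surface = 4πr² = 3.042×10¹⁶ m² (ratio 4).
S·A_cross = εσ·A_surf·T⁴  ⇒  T⁴ = S/(4σ).
T⁴ = 1.00·1160/(4·5.67×10⁻⁸) = 5.115×10⁹ K⁴.
T = (5.115×10⁹)^(1/4).

T ≈ 267 K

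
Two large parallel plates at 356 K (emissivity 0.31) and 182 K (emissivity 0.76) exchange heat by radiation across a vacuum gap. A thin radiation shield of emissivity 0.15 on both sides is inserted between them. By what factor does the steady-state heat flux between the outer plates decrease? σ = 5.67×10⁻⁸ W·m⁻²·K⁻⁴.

factor ≈ 4.48

Without shield: q₀ = σΔ(T⁴)/(1/ε₁+1/ε₂−1) with denominator 3.542.
With shield the two gaps are in series; the resistances add: (1/ε₁+1/ε_s−1)+(1/ε_s+1/ε₂−1) = 8.892+6.982 = 15.87.
Heat-flux ratio q₀/q = 15.87/3.542.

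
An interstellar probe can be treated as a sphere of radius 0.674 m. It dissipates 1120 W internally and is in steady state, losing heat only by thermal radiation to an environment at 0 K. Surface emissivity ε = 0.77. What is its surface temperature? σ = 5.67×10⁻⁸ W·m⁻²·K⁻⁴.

Steady state: internal power = radiated power, P = εσA T⁴.
Radiating area A = 4πr² = 5.709 m².
T⁴ = P/(εσA) = 1120/(0.77·5.67×10⁻⁸·5.709) = 4.494×10⁹ K⁴.
T = (4.494×10⁹)^(1/4).

T ≈ 259 K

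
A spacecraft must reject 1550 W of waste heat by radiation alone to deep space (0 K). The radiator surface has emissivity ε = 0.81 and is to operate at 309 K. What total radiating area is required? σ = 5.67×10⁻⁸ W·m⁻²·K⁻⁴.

P = εσA T⁴ ⇒ A = P/(εσT⁴).
T⁴ = 9.117×10⁹ K⁴.
A = 1550/(0.81 × 5.67×10⁻⁸ × 9.117×10⁹).

A ≈ 3.70 m²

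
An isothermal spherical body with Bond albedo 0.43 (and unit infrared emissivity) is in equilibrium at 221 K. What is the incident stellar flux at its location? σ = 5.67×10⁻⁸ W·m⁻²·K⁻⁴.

(1−a)S·πr² = σ·4πr²·T⁴ ⇒ S = 4σT⁴/(1−a).
S = 4·5.67×10⁻⁸·2.385×10⁹/0.570.

S ≈ 949 W/m²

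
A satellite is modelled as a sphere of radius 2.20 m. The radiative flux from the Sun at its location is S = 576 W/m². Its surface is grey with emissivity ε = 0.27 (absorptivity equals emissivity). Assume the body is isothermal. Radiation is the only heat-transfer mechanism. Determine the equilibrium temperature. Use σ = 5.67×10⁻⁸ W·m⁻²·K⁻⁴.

At equilibrium, absorbed power = emitted power.
Absorbing cross-section = πr² = 15.21 m²; emitting surface = 4πr² = 60.82 m² (ratio 4).
εS·A_cross = εσ·A_surf·T⁴  ⇒  T⁴ = S/(4σ)   (ε cancels).
T⁴ = 576/(4·5.67×10⁻⁸) = 2.540×10⁹ K⁴.
T = (2.540×10⁹)^(1/4).

T ≈ 224 K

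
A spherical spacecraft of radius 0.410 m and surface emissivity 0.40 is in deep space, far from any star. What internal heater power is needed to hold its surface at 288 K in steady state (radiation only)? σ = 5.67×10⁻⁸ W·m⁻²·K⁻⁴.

P = εσ·4πr²·T⁴.
4πr² = 2.112 m²; T⁴ = 6.880×10⁹ K⁴.
P = 0.40·5.67×10⁻⁸·2.112·6.880×10⁹.

P ≈ 330 W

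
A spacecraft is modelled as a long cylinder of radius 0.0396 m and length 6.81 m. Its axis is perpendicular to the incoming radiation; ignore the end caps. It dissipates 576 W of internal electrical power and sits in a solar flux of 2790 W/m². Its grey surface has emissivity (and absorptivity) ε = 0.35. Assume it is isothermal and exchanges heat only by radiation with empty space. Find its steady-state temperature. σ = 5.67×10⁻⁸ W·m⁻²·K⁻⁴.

T ≈ 426 K

At steady state, absorbed solar power + internal power = radiated power.
Absorbed: α·S·A_cross = 0.35·2790·0.5394 = 526.7 W (cross-section 2rL).
Total input = 526.7 + 576 = 1103 W.
Radiated: εσ·A_surf·T⁴ with A_surf = 2πrL = 1.694 m².
T⁴ = 1103/(0.35·5.67×10⁻⁸·1.694) = 3.279×10¹⁰ K⁴.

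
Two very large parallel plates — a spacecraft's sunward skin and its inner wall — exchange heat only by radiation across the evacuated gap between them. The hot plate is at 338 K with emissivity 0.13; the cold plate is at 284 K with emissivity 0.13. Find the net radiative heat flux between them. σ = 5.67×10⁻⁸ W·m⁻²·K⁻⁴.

For two infinite grey parallel plates, q = σ(T₁⁴ − T₂⁴)/(1/ε₁ + 1/ε₂ − 1).
T₁⁴ − T₂⁴ = 1.305×10¹⁰ − 6.505×10⁹ = 6.546×10⁹ K⁴.
1/ε₁ + 1/ε₂ − 1 = 7.692 + 7.692 − 1 = 14.38.
q = 5.67×10⁻⁸ × 6.546×10⁹ / 14.38.

q ≈ 25.8 W/m²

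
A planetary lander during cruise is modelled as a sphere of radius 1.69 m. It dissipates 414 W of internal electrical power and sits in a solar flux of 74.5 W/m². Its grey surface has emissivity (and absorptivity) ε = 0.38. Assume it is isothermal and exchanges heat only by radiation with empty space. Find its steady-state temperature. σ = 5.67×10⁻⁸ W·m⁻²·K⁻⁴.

T ≈ 171 K

At steady state, absorbed solar power + internal power = radiated power.
Absorbed: α·S·A_cross = 0.38·74.5·8.973 = 254.0 W (cross-section πr²).
Total input = 254.0 + 414 = 668.0 W.
Radiated: εσ·A_surf·T⁴ with A_surf = 4πr² = 35.89 m².
T⁴ = 668.0/(0.38·5.67×10⁻⁸·35.89) = 8.638×10⁸ K⁴.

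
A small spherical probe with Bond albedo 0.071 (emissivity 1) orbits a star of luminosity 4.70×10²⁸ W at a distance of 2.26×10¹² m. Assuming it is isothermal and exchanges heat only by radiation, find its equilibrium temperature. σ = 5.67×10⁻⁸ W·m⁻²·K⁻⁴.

T ≈ 234 K

First find the stellar flux at distance d: S = L/(4πd²) = 4.70×10²⁸/(4π·(2.26×10¹²)²) = 732.3 W/m².
For an isothermal sphere, absorbed (1−a)S·πr² = emitted σ·4πr²·T⁴, so T⁴ = (1−a)S/(4σ).
T⁴ = 0.929·732.3/(4·5.67×10⁻⁸) = 2.999×10⁹ K⁴.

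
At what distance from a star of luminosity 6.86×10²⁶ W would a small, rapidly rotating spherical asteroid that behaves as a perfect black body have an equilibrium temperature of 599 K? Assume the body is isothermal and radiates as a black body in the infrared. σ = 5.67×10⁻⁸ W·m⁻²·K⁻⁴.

For an isothermal black-emitting sphere, (1−a)S·πr² = σ·4πr²·T⁴ ⇒ S = 4σT⁴/(1−a).
S = 4·5.67×10⁻⁸·(599)⁴/1.00 = 29200 W/m².
Flux falls as S = L/(4πd²), so d = √(L/(4πS)) = √(6.86×10²⁶/(4π·29200)).

d ≈ 4.32×10¹⁰ m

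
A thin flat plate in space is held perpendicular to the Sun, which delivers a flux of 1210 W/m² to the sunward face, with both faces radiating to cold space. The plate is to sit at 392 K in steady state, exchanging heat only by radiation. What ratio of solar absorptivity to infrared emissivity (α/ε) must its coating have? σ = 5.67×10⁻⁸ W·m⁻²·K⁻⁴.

α/ε ≈ 2.21

Balance: αS·A = εσ·2A·T⁴ ⇒ α/ε = 2σT⁴/S.
α/ε = 2·5.67×10⁻⁸·(392)⁴/1210 = 2·5.67×10⁻⁸·2.361×10¹⁰/1210.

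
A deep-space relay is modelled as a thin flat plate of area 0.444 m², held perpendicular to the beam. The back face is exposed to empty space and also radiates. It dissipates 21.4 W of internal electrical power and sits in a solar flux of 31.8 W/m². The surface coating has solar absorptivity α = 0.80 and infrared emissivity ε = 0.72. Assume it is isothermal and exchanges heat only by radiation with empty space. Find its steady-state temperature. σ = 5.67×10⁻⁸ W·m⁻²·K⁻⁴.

At steady state, absorbed solar power + internal power = radiated power.
Absorbed: α·S·A_cross = 0.80·31.8·0.4440 = 11.30 W (cross-section A).
Total input = 11.30 + 21.4 = 32.70 W.
Radiated: εσ·A_surf·T⁴ with A_surf = 2A = 0.8880 m².
T⁴ = 32.70/(0.72·5.67×10⁻⁸·0.8880) = 9.019×10⁸ K⁴.

T ≈ 173 K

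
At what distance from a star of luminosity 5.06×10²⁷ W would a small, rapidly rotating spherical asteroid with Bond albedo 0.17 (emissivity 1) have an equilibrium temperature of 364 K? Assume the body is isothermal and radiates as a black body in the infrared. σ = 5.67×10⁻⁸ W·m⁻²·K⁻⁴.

d ≈ 2.90×10¹¹ m

For an isothermal black-emitting sphere, (1−a)S·πr² = σ·4πr²·T⁴ ⇒ S = 4σT⁴/(1−a).
S = 4·5.67×10⁻⁸·(364)⁴/0.830 = 4797 W/m².
Flux falls as S = L/(4πd²), so d = √(L/(4πS)) = √(5.06×10²⁷/(4π·4797)).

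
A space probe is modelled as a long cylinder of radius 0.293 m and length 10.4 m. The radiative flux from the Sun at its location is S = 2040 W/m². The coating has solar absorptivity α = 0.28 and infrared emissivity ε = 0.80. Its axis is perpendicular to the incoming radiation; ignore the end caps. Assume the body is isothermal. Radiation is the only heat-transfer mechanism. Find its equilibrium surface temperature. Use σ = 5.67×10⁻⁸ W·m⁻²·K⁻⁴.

At equilibrium, absorbed power = emitted power.
Absorbing cross-section = 2rL = 6.094 m²; emitting surface = 2πrL = 19.15 m² (ratio π).
αS·A_cross = εσ·A_surf·T⁴  ⇒  T⁴ = αS/(ε·πσ).
T⁴ = 0.280·2040/(0.80·π·5.67×10⁻⁸) = 4.008×10⁹ K⁴.
T = (4.008×10⁹)^(1/4).

T ≈ 252 K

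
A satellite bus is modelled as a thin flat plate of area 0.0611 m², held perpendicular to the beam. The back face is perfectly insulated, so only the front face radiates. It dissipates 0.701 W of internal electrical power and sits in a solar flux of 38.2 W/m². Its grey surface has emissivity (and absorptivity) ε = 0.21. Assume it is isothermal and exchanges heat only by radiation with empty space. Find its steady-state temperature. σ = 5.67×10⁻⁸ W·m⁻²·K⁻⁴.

T ≈ 201 K

At steady state, absorbed solar power + internal power = radiated power.
Absorbed: α·S·A_cross = 0.21·38.2·0.06110 = 0.4901 W (cross-section A).
Total input = 0.4901 + 0.701 = 1.191 W.
Radiated: εσ·A_surf·T⁴ with A_surf = A = 0.06110 m².
T⁴ = 1.191/(0.21·5.67×10⁻⁸·0.06110) = 1.637×10⁹ K⁴.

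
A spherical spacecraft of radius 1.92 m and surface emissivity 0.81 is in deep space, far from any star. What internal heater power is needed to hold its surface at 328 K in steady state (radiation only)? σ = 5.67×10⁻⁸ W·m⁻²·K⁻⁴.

P = εσ·4πr²·T⁴.
4πr² = 46.32 m²; T⁴ = 1.157×10¹⁰ K⁴.
P = 0.81·5.67×10⁻⁸·46.32·1.157×10¹⁰.

P ≈ 24600 W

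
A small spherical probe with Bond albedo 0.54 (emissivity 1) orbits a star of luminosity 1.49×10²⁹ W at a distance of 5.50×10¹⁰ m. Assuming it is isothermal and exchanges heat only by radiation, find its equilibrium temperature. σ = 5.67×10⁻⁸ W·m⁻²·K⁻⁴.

First find the stellar flux at distance d: S = L/(4πd²) = 1.49×10²⁹/(4π·(5.50×10¹⁰)²) = 3.920×10⁶ W/m².
For an isothermal sphere, absorbed (1−a)S·πr² = emitted σ·4πr²·T⁴, so T⁴ = (1−a)S/(4σ).
T⁴ = 0.460·3.920×10⁶/(4·5.67×10⁻⁸) = 7.950×10¹² K⁴.

T ≈ 1680 K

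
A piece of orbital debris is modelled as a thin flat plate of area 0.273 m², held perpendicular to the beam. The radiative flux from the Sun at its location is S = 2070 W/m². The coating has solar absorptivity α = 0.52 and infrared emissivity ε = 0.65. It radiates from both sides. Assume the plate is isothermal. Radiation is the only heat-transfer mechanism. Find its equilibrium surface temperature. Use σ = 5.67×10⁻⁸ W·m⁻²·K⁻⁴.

T ≈ 348 K

At equilibrium, absorbed power = emitted power.
Absorbing cross-section = A = 0.2730 m²; emitting surface = 2A = 0.5460 m² (ratio 2).
αS·A_cross = εσ·A_surf·T⁴  ⇒  T⁴ = αS/(ε·2σ).
T⁴ = 0.520·2070/(0.65·2·5.67×10⁻⁸) = 1.460×10¹⁰ K⁴.
T = (1.460×10¹⁰)^(1/4).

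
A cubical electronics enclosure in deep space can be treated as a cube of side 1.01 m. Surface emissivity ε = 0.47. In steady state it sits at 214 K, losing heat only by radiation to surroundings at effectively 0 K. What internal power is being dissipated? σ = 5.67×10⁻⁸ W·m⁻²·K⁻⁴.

P ≈ 342 W

Steady state: P = εσA T⁴.
A = 6L² = 6.121 m²; T⁴ = (214)⁴ = 2.097×10⁹ K⁴.
P = 0.47 × 5.67×10⁻⁸ × 6.121 × 2.097×10⁹.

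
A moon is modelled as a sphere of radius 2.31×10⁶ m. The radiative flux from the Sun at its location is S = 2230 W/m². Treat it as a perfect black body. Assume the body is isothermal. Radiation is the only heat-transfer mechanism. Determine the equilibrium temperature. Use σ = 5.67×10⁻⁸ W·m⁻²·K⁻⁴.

At equilibrium, absorbed power = emitted power.
Absorbing cross-section = πr² = 1.676×10¹³ m²; emitting surface = 4πr² = 6.706×10¹³ m² (ratio 4).
S·A_cross = εσ·A_surf·T⁴  ⇒  T⁴ = S/(4σ).
T⁴ = 1.00·2230/(4·5.67×10⁻⁸) = 9.832×10⁹ K⁴.
T = (9.832×10⁹)^(1/4).

T ≈ 315 K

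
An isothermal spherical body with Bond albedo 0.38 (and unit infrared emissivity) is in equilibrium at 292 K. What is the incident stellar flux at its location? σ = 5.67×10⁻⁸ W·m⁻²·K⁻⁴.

S ≈ 2660 W/m²

(1−a)S·πr² = σ·4πr²·T⁴ ⇒ S = 4σT⁴/(1−a).
S = 4·5.67×10⁻⁸·7.270×10⁹/0.620.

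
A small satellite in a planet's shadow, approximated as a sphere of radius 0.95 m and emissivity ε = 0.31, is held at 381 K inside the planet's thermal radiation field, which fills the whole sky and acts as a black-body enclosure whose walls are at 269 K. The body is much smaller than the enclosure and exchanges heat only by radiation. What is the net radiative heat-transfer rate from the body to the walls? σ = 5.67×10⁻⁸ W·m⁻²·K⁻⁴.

For a small grey body in a large enclosure: P_net = εσA(T_body⁴ − T_wall⁴).
A = 4πr² = 11.34 m²; T_body⁴ − T_wall⁴ = 2.107×10¹⁰ − 5.236×10⁹ = 1.584×10¹⁰ K⁴.
|P_net| = 0.31·5.67×10⁻⁸·11.34·1.584×10¹⁰.

P_net ≈ 3160 W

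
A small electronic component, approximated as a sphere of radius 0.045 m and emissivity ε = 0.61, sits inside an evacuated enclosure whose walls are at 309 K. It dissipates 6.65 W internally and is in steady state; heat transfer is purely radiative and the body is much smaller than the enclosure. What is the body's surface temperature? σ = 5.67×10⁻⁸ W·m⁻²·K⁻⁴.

T ≈ 359 K

For a small grey body in a large enclosure, net radiated power = εσA(T⁴ − T_w⁴).
Steady state: P = εσA(T⁴ − T_w⁴) with A = 4πr² = 0.02545 m².
T⁴ = P/(εσA) + T_w⁴ = 6.65/(0.61·5.67×10⁻⁸·0.02545) + (309)⁴
    = 7.556×10⁹ + 9.117×10⁹ = 1.667×10¹⁰ K⁴.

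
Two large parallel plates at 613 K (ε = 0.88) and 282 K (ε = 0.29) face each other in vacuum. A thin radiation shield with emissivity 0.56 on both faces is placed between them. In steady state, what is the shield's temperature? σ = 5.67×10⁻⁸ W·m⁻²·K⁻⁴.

In steady state the net flux on the hot side equals that on the cold side.
σ(T₁⁴−T_s⁴)/D₁ = σ(T_s⁴−T₂⁴)/D₂, with D₁ = 1/ε₁+1/ε_s−1 = 1.922, D₂ = 1/ε_s+1/ε₂−1 = 4.234.
Solve for T_s⁴: T_s⁴ = (D₂·T₁⁴ + D₁·T₂⁴)/(D₁+D₂) = 9.909×10¹⁰ K⁴.

T_s ≈ 561 K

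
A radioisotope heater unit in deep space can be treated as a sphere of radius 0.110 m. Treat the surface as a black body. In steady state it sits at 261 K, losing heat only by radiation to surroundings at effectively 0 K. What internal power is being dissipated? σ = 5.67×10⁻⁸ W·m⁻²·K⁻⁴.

P ≈ 40.0 W

Steady state: P = εσA T⁴.
A = 4πr² = 0.1521 m²; T⁴ = (261)⁴ = 4.640×10⁹ K⁴.
P = 1.0 × 5.67×10⁻⁸ × 0.1521 × 4.640×10⁹.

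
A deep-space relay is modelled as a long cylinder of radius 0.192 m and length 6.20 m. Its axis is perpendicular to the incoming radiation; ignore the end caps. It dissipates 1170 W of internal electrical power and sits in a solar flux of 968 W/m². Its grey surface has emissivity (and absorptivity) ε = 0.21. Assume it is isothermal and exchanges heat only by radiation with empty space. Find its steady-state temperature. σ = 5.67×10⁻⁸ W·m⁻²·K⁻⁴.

At steady state, absorbed solar power + internal power = radiated power.
Absorbed: α·S·A_cross = 0.21·968·2.381 = 484.0 W (cross-section 2rL).
Total input = 484.0 + 1170 = 1654 W.
Radiated: εσ·A_surf·T⁴ with A_surf = 2πrL = 7.480 m².
T⁴ = 1654/(0.21·5.67×10⁻⁸·7.480) = 1.857×10¹⁰ K⁴.

T ≈ 369 K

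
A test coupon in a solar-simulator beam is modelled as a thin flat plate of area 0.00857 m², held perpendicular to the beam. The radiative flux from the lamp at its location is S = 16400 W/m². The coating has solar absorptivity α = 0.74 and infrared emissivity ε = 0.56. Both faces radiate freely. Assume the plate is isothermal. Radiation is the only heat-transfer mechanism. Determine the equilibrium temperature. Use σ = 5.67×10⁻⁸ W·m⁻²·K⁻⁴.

T ≈ 661 K

At equilibrium, absorbed power = emitted power.
Absorbing cross-section = A = 0.008570 m²; emitting surface = 2A = 0.01714 m² (ratio 2).
αS·A_cross = εσ·A_surf·T⁴  ⇒  T⁴ = αS/(ε·2σ).
T⁴ = 0.740·16400/(0.56·2·5.67×10⁻⁸) = 1.911×10¹¹ K⁴.
T = (1.911×10¹¹)^(1/4).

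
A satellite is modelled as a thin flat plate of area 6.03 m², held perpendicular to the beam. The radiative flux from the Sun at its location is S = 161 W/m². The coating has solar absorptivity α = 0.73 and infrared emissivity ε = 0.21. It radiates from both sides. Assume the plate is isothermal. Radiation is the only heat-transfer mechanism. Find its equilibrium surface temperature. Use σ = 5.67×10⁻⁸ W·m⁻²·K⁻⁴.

At equilibrium, absorbed power = emitted power.
Absorbing cross-section = A = 6.030 m²; emitting surface = 2A = 12.06 m² (ratio 2).
αS·A_cross = εσ·A_surf·T⁴  ⇒  T⁴ = αS/(ε·2σ).
T⁴ = 0.730·161/(0.21·2·5.67×10⁻⁸) = 4.935×10⁹ K⁴.
T = (4.935×10⁹)^(1/4).

T ≈ 265 K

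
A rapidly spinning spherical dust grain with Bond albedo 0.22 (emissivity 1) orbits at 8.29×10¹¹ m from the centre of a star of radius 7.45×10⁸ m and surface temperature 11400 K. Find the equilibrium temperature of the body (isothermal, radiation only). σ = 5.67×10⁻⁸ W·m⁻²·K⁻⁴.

The star's surface emits σT_*⁴; at distance d the flux is S = σT_*⁴(R_*/d)².
S = 5.67×10⁻⁸·(11400)⁴·(7.45×10⁸/8.29×10¹¹)² = 773.4 W/m².
For an isothermal sphere T⁴ = (1−a)S/(4σ) = 2.660×10⁹ K⁴.

T ≈ 227 K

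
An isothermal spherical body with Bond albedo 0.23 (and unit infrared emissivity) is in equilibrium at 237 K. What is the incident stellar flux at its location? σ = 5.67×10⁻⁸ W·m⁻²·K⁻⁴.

S ≈ 929 W/m²

(1−a)S·πr² = σ·4πr²·T⁴ ⇒ S = 4σT⁴/(1−a).
S = 4·5.67×10⁻⁸·3.155×10⁹/0.770.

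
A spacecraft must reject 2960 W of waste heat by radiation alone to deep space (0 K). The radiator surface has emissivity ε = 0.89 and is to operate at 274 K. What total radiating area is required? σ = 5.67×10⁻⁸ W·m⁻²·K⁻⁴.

A ≈ 10.4 m²

P = εσA T⁴ ⇒ A = P/(εσT⁴).
T⁴ = 5.636×10⁹ K⁴.
A = 2960/(0.89 × 5.67×10⁻⁸ × 5.636×10⁹).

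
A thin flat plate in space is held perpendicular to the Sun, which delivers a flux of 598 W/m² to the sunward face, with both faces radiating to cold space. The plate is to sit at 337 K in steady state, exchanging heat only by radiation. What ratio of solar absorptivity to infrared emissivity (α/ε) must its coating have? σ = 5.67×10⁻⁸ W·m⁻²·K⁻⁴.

Balance: αS·A = εσ·2A·T⁴ ⇒ α/ε = 2σT⁴/S.
α/ε = 2·5.67×10⁻⁸·(337)⁴/598 = 2·5.67×10⁻⁸·1.290×10¹⁰/598.

α/ε ≈ 2.45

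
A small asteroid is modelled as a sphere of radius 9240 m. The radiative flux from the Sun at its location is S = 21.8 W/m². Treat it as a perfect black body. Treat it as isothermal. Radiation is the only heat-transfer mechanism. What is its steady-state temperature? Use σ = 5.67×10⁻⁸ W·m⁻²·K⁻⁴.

At equilibrium, absorbed power = emitted power.
Absorbing cross-section = πr² = 2.682×10⁸ m²; emitting surface = 4πr² = 1.073×10⁹ m² (ratio 4).
S·A_cross = εσ·A_surf·T⁴  ⇒  T⁴ = S/(4σ).
T⁴ = 1.00·21.8/(4·5.67×10⁻⁸) = 9.612×10⁷ K⁴.
T = (9.612×10⁷)^(1/4).

T ≈ 99.0 K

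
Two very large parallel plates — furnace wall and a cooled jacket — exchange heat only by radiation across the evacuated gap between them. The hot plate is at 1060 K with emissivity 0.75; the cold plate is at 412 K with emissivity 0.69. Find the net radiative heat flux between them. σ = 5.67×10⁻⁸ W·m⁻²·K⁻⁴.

q ≈ 39200 W/m²

For two infinite grey parallel plates, q = σ(T₁⁴ − T₂⁴)/(1/ε₁ + 1/ε₂ − 1).
T₁⁴ − T₂⁴ = 1.262×10¹² − 2.881×10¹⁰ = 1.234×10¹² K⁴.
1/ε₁ + 1/ε₂ − 1 = 1.333 + 1.449 − 1 = 1.783.
q = 5.67×10⁻⁸ × 1.234×10¹² / 1.783.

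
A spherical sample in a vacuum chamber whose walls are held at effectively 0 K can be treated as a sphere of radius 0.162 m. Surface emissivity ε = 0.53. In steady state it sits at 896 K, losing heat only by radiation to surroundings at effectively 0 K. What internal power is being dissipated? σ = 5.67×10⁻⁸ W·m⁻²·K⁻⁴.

Steady state: P = εσA T⁴.
A = 4πr² = 0.3298 m²; T⁴ = (896)⁴ = 6.445×10¹¹ K⁴.
P = 0.53 × 5.67×10⁻⁸ × 0.3298 × 6.445×10¹¹.

P ≈ 6390 W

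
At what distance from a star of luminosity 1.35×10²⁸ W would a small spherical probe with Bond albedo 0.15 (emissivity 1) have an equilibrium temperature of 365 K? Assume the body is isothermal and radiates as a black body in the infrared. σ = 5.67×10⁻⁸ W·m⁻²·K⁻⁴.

For an isothermal black-emitting sphere, (1−a)S·πr² = σ·4πr²·T⁴ ⇒ S = 4σT⁴/(1−a).
S = 4·5.67×10⁻⁸·(365)⁴/0.850 = 4736 W/m².
Flux falls as S = L/(4πd²), so d = √(L/(4πS)) = √(1.35×10²⁸/(4π·4736)).

d ≈ 4.76×10¹¹ m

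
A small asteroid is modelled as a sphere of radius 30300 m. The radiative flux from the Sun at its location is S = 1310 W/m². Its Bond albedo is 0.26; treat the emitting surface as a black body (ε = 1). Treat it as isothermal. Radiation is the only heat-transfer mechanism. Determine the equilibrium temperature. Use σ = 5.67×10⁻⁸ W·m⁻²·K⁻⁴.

T ≈ 256 K

At equilibrium, absorbed power = emitted power.
Absorbing cross-section = πr² = 2.884×10⁹ m²; emitting surface = 4πr² = 1.154×10¹⁰ m² (ratio 4).
(1−a)S·A_cross = εσ·A_surf·T⁴  ⇒  T⁴ = (1−a)S/(4σ).
T⁴ = 0.740·1310/(4·5.67×10⁻⁸) = 4.274×10⁹ K⁴.
T = (4.274×10⁹)^(1/4).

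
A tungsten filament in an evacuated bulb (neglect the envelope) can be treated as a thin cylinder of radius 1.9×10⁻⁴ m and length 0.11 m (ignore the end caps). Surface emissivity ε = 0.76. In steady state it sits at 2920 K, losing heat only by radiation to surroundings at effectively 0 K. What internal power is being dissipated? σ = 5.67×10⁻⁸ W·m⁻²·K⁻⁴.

Steady state: P = εσA T⁴.
A = 2πrL = 1.313×10⁻⁴ m²; T⁴ = (2920)⁴ = 7.270×10¹³ K⁴.
P = 0.76 × 5.67×10⁻⁸ × 1.313×10⁻⁴ × 7.270×10¹³.

P ≈ 411 W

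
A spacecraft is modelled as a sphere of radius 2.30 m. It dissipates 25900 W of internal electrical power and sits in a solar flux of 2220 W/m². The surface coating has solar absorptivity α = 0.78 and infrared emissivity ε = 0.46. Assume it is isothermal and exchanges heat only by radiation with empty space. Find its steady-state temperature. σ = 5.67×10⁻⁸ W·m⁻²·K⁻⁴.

At steady state, absorbed solar power + internal power = radiated power.
Absorbed: α·S·A_cross = 0.78·2220·16.62 = 28780 W (cross-section πr²).
Total input = 28780 + 25900 = 54680 W.
Radiated: εσ·A_surf·T⁴ with A_surf = 4πr² = 66.48 m².
T⁴ = 54680/(0.46·5.67×10⁻⁸·66.48) = 3.154×10¹⁰ K⁴.

T ≈ 421 K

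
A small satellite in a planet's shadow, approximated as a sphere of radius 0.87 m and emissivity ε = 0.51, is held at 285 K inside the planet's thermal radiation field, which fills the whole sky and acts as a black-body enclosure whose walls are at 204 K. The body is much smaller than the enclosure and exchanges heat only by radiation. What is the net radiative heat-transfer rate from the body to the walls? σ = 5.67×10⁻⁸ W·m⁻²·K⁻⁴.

P_net ≈ 1340 W

For a small grey body in a large enclosure: P_net = εσA(T_body⁴ − T_wall⁴).
A = 4πr² = 9.511 m²; T_body⁴ − T_wall⁴ = 6.598×10⁹ − 1.732×10⁹ = 4.866×10⁹ K⁴.
|P_net| = 0.51·5.67×10⁻⁸·9.511·4.866×10⁹.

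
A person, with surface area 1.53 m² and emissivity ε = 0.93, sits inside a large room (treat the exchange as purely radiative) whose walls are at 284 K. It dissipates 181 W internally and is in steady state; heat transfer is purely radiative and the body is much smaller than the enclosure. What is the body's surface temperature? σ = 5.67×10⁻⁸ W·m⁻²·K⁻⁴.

T ≈ 306 K

For a small grey body in a large enclosure, net radiated power = εσA(T⁴ − T_w⁴).
Steady state: P = εσA(T⁴ − T_w⁴) with A = 1.53 m².
T⁴ = P/(εσA) + T_w⁴ = 181/(0.93·5.67×10⁻⁸·1.530) + (284)⁴
    = 2.243×10⁹ + 6.505×10⁹ = 8.749×10⁹ K⁴.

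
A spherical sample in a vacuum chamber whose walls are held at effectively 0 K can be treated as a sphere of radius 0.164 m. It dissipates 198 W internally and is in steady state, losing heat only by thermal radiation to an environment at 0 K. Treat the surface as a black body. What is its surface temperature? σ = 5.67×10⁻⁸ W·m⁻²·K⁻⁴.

T ≈ 319 K

Steady state: internal power = radiated power, P = εσA T⁴.
Radiating area A = 4πr² = 0.3380 m².
T⁴ = P/(εσA) = 198/(1.0·5.67×10⁻⁸·0.3380) = 1.033×10¹⁰ K⁴.
T = (1.033×10¹⁰)^(1/4).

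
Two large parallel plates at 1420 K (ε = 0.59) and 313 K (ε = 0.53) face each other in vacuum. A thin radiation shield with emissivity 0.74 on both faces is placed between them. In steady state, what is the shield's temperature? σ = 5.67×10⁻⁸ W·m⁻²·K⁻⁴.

In steady state the net flux on the hot side equals that on the cold side.
σ(T₁⁴−T_s⁴)/D₁ = σ(T_s⁴−T₂⁴)/D₂, with D₁ = 1/ε₁+1/ε_s−1 = 2.046, D₂ = 1/ε_s+1/ε₂−1 = 2.238.
Solve for T_s⁴: T_s⁴ = (D₂·T₁⁴ + D₁·T₂⁴)/(D₁+D₂) = 2.129×10¹² K⁴.

T_s ≈ 1210 K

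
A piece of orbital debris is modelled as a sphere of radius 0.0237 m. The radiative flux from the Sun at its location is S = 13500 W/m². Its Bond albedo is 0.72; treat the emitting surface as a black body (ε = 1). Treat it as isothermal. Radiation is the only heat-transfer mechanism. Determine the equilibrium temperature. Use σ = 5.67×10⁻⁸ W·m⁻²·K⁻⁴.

At equilibrium, absorbed power = emitted power.
Absorbing cross-section = πr² = 0.001765 m²; emitting surface = 4πr² = 0.007058 m² (ratio 4).
(1−a)S·A_cross = εσ·A_surf·T⁴  ⇒  T⁴ = (1−a)S/(4σ).
T⁴ = 0.280·13500/(4·5.67×10⁻⁸) = 1.667×10¹⁰ K⁴.
T = (1.667×10¹⁰)^(1/4).

T ≈ 359 K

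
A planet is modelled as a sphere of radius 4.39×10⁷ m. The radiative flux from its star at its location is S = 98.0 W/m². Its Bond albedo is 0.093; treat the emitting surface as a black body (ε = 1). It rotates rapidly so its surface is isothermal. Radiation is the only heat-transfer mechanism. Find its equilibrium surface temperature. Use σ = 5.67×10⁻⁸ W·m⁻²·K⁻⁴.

T ≈ 141 K

At equilibrium, absorbed power = emitted power.
Absorbing cross-section = πr² = 6.055×10¹⁵ m²; emitting surface = 4πr² = 2.422×10¹⁶ m² (ratio 4).
(1−a)S·A_cross = εσ·A_surf·T⁴  ⇒  T⁴ = (1−a)S/(4σ).
T⁴ = 0.907·98.0/(4·5.67×10⁻⁸) = 3.919×10⁸ K⁴.
T = (3.919×10⁸)^(1/4).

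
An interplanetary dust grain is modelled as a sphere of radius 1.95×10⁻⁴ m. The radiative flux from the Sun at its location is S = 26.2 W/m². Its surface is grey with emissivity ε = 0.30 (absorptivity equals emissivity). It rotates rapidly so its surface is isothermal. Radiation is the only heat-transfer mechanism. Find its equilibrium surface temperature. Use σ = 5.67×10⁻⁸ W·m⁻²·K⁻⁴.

T ≈ 104 K

At equilibrium, absorbed power = emitted power.
Absorbing cross-section = πr² = 1.195×10⁻⁷ m²; emitting surface = 4πr² = 4.778×10⁻⁷ m² (ratio 4).
εS·A_cross = εσ·A_surf·T⁴  ⇒  T⁴ = S/(4σ)   (ε cancels).
T⁴ = 26.2/(4·5.67×10⁻⁸) = 1.155×10⁸ K⁴.
T = (1.155×10⁸)^(1/4).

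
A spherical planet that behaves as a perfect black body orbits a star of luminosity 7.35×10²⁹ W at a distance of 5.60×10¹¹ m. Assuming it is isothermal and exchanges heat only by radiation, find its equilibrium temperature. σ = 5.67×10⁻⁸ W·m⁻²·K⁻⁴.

First find the stellar flux at distance d: S = L/(4πd²) = 7.35×10²⁹/(4π·(5.60×10¹¹)²) = 1.865×10⁵ W/m².
For an isothermal sphere, absorbed (1−a)S·πr² = emitted σ·4πr²·T⁴, so T⁴ = (1−a)S/(4σ).
T⁴ = 1.00·1.865×10⁵/(4·5.67×10⁻⁸) = 8.224×10¹¹ K⁴.

T ≈ 952 K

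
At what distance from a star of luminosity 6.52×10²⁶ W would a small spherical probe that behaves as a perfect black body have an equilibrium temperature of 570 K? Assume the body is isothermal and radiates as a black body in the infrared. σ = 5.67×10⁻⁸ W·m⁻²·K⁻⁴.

d ≈ 4.66×10¹⁰ m

For an isothermal black-emitting sphere, (1−a)S·πr² = σ·4πr²·T⁴ ⇒ S = 4σT⁴/(1−a).
S = 4·5.67×10⁻⁸·(570)⁴/1.00 = 23940 W/m².
Flux falls as S = L/(4πd²), so d = √(L/(4πS)) = √(6.52×10²⁶/(4π·23940)).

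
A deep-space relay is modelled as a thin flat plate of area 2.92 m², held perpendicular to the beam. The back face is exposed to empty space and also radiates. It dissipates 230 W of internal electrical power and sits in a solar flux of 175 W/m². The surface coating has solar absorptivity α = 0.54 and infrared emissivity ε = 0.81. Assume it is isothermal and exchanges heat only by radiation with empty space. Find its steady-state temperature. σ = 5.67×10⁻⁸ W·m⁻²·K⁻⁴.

T ≈ 208 K

At steady state, absorbed solar power + internal power = radiated power.
Absorbed: α·S·A_cross = 0.54·175·2.920 = 275.9 W (cross-section A).
Total input = 275.9 + 230 = 505.9 W.
Radiated: εσ·A_surf·T⁴ with A_surf = 2A = 5.840 m².
T⁴ = 505.9/(0.81·5.67×10⁻⁸·5.840) = 1.886×10⁹ K⁴.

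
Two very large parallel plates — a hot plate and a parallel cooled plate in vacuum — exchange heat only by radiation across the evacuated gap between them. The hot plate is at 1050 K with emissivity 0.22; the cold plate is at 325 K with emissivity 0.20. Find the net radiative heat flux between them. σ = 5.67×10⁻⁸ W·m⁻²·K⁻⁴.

q ≈ 7990 W/m²

For two infinite grey parallel plates, q = σ(T₁⁴ − T₂⁴)/(1/ε₁ + 1/ε₂ − 1).
T₁⁴ − T₂⁴ = 1.216×10¹² − 1.116×10¹⁰ = 1.204×10¹² K⁴.
1/ε₁ + 1/ε₂ − 1 = 4.545 + 5.000 − 1 = 8.545.
q = 5.67×10⁻⁸ × 1.204×10¹² / 8.545.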